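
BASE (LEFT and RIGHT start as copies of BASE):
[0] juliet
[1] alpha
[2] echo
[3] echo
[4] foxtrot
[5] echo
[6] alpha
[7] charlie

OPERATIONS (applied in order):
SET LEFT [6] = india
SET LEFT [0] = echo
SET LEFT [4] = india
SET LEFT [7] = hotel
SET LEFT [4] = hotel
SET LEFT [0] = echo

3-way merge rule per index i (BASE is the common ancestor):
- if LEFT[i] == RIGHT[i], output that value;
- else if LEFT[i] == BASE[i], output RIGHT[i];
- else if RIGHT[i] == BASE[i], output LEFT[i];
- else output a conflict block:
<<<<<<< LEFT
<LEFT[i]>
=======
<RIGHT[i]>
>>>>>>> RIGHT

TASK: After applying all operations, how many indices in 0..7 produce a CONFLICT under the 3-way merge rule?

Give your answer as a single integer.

Final LEFT:  [echo, alpha, echo, echo, hotel, echo, india, hotel]
Final RIGHT: [juliet, alpha, echo, echo, foxtrot, echo, alpha, charlie]
i=0: L=echo, R=juliet=BASE -> take LEFT -> echo
i=1: L=alpha R=alpha -> agree -> alpha
i=2: L=echo R=echo -> agree -> echo
i=3: L=echo R=echo -> agree -> echo
i=4: L=hotel, R=foxtrot=BASE -> take LEFT -> hotel
i=5: L=echo R=echo -> agree -> echo
i=6: L=india, R=alpha=BASE -> take LEFT -> india
i=7: L=hotel, R=charlie=BASE -> take LEFT -> hotel
Conflict count: 0

Answer: 0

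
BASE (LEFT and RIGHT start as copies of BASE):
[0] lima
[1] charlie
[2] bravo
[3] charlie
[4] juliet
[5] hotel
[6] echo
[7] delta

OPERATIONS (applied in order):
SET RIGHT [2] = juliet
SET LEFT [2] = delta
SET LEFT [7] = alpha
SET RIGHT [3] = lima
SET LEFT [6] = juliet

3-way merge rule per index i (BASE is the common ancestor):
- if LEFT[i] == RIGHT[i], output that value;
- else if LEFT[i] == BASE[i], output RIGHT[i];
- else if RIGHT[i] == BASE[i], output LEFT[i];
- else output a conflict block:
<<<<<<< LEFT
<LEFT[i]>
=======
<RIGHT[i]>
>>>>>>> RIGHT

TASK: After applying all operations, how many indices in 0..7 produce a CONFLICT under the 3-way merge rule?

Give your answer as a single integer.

Answer: 1

Derivation:
Final LEFT:  [lima, charlie, delta, charlie, juliet, hotel, juliet, alpha]
Final RIGHT: [lima, charlie, juliet, lima, juliet, hotel, echo, delta]
i=0: L=lima R=lima -> agree -> lima
i=1: L=charlie R=charlie -> agree -> charlie
i=2: BASE=bravo L=delta R=juliet all differ -> CONFLICT
i=3: L=charlie=BASE, R=lima -> take RIGHT -> lima
i=4: L=juliet R=juliet -> agree -> juliet
i=5: L=hotel R=hotel -> agree -> hotel
i=6: L=juliet, R=echo=BASE -> take LEFT -> juliet
i=7: L=alpha, R=delta=BASE -> take LEFT -> alpha
Conflict count: 1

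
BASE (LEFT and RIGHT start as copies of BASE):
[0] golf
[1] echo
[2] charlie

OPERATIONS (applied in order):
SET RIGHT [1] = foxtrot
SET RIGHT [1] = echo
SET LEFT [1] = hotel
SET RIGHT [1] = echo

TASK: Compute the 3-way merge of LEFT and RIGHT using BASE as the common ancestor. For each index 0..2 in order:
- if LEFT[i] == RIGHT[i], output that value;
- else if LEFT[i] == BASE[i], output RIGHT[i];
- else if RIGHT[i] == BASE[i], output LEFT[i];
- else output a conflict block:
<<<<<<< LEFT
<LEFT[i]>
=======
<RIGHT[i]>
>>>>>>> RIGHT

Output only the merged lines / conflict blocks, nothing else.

Final LEFT:  [golf, hotel, charlie]
Final RIGHT: [golf, echo, charlie]
i=0: L=golf R=golf -> agree -> golf
i=1: L=hotel, R=echo=BASE -> take LEFT -> hotel
i=2: L=charlie R=charlie -> agree -> charlie

Answer: golf
hotel
charlie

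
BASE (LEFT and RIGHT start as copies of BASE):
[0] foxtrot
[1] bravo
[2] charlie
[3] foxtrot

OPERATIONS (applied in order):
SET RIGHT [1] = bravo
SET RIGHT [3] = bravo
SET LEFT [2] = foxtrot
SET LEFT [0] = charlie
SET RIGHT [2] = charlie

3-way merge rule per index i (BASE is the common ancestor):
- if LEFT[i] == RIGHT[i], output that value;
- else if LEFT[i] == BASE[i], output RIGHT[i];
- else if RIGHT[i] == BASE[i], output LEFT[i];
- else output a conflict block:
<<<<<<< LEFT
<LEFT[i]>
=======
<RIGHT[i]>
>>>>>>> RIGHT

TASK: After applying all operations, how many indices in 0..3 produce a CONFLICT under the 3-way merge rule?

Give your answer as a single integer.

Final LEFT:  [charlie, bravo, foxtrot, foxtrot]
Final RIGHT: [foxtrot, bravo, charlie, bravo]
i=0: L=charlie, R=foxtrot=BASE -> take LEFT -> charlie
i=1: L=bravo R=bravo -> agree -> bravo
i=2: L=foxtrot, R=charlie=BASE -> take LEFT -> foxtrot
i=3: L=foxtrot=BASE, R=bravo -> take RIGHT -> bravo
Conflict count: 0

Answer: 0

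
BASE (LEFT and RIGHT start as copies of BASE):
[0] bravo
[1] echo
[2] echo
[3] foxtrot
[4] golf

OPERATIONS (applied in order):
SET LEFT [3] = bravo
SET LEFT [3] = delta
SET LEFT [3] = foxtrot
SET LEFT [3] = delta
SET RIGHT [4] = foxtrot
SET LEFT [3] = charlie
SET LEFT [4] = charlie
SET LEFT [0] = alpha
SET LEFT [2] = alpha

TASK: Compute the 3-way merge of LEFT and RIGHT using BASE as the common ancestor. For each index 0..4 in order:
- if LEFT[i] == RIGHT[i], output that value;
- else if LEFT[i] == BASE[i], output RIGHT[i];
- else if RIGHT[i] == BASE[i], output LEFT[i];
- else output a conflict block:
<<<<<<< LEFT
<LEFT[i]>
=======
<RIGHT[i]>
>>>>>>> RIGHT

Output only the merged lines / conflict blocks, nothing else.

Answer: alpha
echo
alpha
charlie
<<<<<<< LEFT
charlie
=======
foxtrot
>>>>>>> RIGHT

Derivation:
Final LEFT:  [alpha, echo, alpha, charlie, charlie]
Final RIGHT: [bravo, echo, echo, foxtrot, foxtrot]
i=0: L=alpha, R=bravo=BASE -> take LEFT -> alpha
i=1: L=echo R=echo -> agree -> echo
i=2: L=alpha, R=echo=BASE -> take LEFT -> alpha
i=3: L=charlie, R=foxtrot=BASE -> take LEFT -> charlie
i=4: BASE=golf L=charlie R=foxtrot all differ -> CONFLICT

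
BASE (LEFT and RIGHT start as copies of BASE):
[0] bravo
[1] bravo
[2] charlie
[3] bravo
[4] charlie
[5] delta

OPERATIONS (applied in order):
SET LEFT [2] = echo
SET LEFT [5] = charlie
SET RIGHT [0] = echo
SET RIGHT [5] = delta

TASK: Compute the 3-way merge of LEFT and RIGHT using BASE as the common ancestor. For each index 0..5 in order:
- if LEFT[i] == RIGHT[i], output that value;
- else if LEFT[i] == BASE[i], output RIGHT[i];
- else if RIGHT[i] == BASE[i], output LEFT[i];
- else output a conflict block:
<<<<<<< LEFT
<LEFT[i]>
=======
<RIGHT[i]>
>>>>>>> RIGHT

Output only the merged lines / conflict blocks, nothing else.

Final LEFT:  [bravo, bravo, echo, bravo, charlie, charlie]
Final RIGHT: [echo, bravo, charlie, bravo, charlie, delta]
i=0: L=bravo=BASE, R=echo -> take RIGHT -> echo
i=1: L=bravo R=bravo -> agree -> bravo
i=2: L=echo, R=charlie=BASE -> take LEFT -> echo
i=3: L=bravo R=bravo -> agree -> bravo
i=4: L=charlie R=charlie -> agree -> charlie
i=5: L=charlie, R=delta=BASE -> take LEFT -> charlie

Answer: echo
bravo
echo
bravo
charlie
charlie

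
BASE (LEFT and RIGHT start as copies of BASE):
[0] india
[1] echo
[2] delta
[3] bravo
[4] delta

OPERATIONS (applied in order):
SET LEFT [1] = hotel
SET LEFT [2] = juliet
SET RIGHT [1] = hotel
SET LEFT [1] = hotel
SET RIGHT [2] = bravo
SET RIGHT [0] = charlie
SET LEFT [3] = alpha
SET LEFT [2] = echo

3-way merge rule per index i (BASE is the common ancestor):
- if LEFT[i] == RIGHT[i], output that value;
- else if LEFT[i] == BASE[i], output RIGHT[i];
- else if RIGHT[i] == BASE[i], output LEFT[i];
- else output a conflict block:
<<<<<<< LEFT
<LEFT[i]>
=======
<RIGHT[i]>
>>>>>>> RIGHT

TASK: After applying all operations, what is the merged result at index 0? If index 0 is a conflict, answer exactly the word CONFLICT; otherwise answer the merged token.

Answer: charlie

Derivation:
Final LEFT:  [india, hotel, echo, alpha, delta]
Final RIGHT: [charlie, hotel, bravo, bravo, delta]
i=0: L=india=BASE, R=charlie -> take RIGHT -> charlie
i=1: L=hotel R=hotel -> agree -> hotel
i=2: BASE=delta L=echo R=bravo all differ -> CONFLICT
i=3: L=alpha, R=bravo=BASE -> take LEFT -> alpha
i=4: L=delta R=delta -> agree -> delta
Index 0 -> charlie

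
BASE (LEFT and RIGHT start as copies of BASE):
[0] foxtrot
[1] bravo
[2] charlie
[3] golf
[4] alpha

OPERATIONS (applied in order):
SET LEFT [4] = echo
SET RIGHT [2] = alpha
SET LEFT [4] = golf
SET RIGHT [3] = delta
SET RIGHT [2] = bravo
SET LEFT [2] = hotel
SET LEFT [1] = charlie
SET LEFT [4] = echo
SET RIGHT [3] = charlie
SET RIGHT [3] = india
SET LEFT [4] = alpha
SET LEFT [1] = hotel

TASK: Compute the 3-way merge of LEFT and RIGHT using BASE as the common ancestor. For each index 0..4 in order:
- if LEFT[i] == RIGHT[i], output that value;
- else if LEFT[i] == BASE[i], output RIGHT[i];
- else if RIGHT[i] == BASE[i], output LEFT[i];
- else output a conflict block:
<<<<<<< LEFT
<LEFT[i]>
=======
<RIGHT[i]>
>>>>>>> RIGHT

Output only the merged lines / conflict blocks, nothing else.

Answer: foxtrot
hotel
<<<<<<< LEFT
hotel
=======
bravo
>>>>>>> RIGHT
india
alpha

Derivation:
Final LEFT:  [foxtrot, hotel, hotel, golf, alpha]
Final RIGHT: [foxtrot, bravo, bravo, india, alpha]
i=0: L=foxtrot R=foxtrot -> agree -> foxtrot
i=1: L=hotel, R=bravo=BASE -> take LEFT -> hotel
i=2: BASE=charlie L=hotel R=bravo all differ -> CONFLICT
i=3: L=golf=BASE, R=india -> take RIGHT -> india
i=4: L=alpha R=alpha -> agree -> alpha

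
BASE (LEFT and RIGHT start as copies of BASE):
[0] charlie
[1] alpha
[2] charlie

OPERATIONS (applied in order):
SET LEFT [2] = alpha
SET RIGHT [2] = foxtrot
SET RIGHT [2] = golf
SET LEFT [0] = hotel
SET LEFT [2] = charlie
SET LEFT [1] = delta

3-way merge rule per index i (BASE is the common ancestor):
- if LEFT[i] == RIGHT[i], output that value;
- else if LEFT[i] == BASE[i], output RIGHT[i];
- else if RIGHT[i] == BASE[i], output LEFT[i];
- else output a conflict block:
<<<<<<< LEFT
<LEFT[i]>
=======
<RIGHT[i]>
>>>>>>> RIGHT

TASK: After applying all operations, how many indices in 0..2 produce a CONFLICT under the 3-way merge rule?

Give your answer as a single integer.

Answer: 0

Derivation:
Final LEFT:  [hotel, delta, charlie]
Final RIGHT: [charlie, alpha, golf]
i=0: L=hotel, R=charlie=BASE -> take LEFT -> hotel
i=1: L=delta, R=alpha=BASE -> take LEFT -> delta
i=2: L=charlie=BASE, R=golf -> take RIGHT -> golf
Conflict count: 0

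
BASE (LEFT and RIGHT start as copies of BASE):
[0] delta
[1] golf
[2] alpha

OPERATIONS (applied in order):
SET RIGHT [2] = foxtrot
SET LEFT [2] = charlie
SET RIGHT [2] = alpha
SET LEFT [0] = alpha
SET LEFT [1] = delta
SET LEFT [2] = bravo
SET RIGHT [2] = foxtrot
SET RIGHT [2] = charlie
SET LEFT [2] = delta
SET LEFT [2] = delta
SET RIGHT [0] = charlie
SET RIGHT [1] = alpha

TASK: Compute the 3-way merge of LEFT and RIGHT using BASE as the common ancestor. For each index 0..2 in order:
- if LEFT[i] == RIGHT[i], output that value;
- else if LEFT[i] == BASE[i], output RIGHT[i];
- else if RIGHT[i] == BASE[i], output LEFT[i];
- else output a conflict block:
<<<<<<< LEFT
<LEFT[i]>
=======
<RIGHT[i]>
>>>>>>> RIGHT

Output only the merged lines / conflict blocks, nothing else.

Answer: <<<<<<< LEFT
alpha
=======
charlie
>>>>>>> RIGHT
<<<<<<< LEFT
delta
=======
alpha
>>>>>>> RIGHT
<<<<<<< LEFT
delta
=======
charlie
>>>>>>> RIGHT

Derivation:
Final LEFT:  [alpha, delta, delta]
Final RIGHT: [charlie, alpha, charlie]
i=0: BASE=delta L=alpha R=charlie all differ -> CONFLICT
i=1: BASE=golf L=delta R=alpha all differ -> CONFLICT
i=2: BASE=alpha L=delta R=charlie all differ -> CONFLICT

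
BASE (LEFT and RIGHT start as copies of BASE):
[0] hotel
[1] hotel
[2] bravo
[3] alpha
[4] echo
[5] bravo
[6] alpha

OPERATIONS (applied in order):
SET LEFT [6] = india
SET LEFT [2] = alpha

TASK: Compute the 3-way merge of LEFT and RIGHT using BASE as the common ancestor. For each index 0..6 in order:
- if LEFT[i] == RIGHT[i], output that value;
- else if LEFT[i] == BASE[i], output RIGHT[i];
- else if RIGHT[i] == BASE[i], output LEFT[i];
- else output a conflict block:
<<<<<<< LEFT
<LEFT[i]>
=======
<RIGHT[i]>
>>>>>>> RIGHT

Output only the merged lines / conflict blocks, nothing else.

Answer: hotel
hotel
alpha
alpha
echo
bravo
india

Derivation:
Final LEFT:  [hotel, hotel, alpha, alpha, echo, bravo, india]
Final RIGHT: [hotel, hotel, bravo, alpha, echo, bravo, alpha]
i=0: L=hotel R=hotel -> agree -> hotel
i=1: L=hotel R=hotel -> agree -> hotel
i=2: L=alpha, R=bravo=BASE -> take LEFT -> alpha
i=3: L=alpha R=alpha -> agree -> alpha
i=4: L=echo R=echo -> agree -> echo
i=5: L=bravo R=bravo -> agree -> bravo
i=6: L=india, R=alpha=BASE -> take LEFT -> india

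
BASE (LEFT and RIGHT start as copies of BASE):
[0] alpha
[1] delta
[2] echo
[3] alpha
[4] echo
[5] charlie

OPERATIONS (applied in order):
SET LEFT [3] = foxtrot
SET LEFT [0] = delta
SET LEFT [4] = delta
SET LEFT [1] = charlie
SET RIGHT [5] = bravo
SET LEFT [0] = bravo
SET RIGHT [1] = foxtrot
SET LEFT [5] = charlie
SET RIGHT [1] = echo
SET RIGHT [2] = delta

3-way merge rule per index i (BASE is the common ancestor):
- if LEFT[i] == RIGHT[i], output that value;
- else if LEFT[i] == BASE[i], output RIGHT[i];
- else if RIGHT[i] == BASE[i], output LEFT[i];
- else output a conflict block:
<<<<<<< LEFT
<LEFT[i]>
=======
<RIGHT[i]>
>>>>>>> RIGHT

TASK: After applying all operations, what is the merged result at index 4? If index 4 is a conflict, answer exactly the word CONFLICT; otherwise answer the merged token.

Answer: delta

Derivation:
Final LEFT:  [bravo, charlie, echo, foxtrot, delta, charlie]
Final RIGHT: [alpha, echo, delta, alpha, echo, bravo]
i=0: L=bravo, R=alpha=BASE -> take LEFT -> bravo
i=1: BASE=delta L=charlie R=echo all differ -> CONFLICT
i=2: L=echo=BASE, R=delta -> take RIGHT -> delta
i=3: L=foxtrot, R=alpha=BASE -> take LEFT -> foxtrot
i=4: L=delta, R=echo=BASE -> take LEFT -> delta
i=5: L=charlie=BASE, R=bravo -> take RIGHT -> bravo
Index 4 -> delta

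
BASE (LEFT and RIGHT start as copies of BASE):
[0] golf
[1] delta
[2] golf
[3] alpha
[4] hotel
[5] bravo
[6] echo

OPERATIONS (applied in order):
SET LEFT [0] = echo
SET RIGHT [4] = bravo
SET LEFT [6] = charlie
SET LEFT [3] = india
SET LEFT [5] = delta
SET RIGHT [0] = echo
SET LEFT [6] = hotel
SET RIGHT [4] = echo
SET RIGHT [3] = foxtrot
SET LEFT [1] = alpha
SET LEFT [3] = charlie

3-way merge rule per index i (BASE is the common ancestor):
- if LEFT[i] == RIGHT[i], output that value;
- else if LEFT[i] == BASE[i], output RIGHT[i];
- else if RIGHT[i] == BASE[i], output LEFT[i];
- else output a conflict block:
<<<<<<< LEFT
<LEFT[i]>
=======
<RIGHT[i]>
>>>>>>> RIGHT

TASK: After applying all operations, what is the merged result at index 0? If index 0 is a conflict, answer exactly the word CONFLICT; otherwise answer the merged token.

Final LEFT:  [echo, alpha, golf, charlie, hotel, delta, hotel]
Final RIGHT: [echo, delta, golf, foxtrot, echo, bravo, echo]
i=0: L=echo R=echo -> agree -> echo
i=1: L=alpha, R=delta=BASE -> take LEFT -> alpha
i=2: L=golf R=golf -> agree -> golf
i=3: BASE=alpha L=charlie R=foxtrot all differ -> CONFLICT
i=4: L=hotel=BASE, R=echo -> take RIGHT -> echo
i=5: L=delta, R=bravo=BASE -> take LEFT -> delta
i=6: L=hotel, R=echo=BASE -> take LEFT -> hotel
Index 0 -> echo

Answer: echo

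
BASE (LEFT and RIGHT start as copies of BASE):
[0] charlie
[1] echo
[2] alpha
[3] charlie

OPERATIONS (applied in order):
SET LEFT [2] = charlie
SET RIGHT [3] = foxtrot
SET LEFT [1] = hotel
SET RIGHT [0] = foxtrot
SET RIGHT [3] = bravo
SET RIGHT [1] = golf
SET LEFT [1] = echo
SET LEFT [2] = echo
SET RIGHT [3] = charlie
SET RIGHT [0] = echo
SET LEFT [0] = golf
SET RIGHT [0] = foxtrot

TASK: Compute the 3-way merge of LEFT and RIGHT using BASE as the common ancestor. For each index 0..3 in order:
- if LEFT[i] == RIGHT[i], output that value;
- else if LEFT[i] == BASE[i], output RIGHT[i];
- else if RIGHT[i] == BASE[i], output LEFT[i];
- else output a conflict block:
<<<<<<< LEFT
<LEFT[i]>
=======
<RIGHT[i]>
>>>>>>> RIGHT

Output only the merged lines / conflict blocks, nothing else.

Answer: <<<<<<< LEFT
golf
=======
foxtrot
>>>>>>> RIGHT
golf
echo
charlie

Derivation:
Final LEFT:  [golf, echo, echo, charlie]
Final RIGHT: [foxtrot, golf, alpha, charlie]
i=0: BASE=charlie L=golf R=foxtrot all differ -> CONFLICT
i=1: L=echo=BASE, R=golf -> take RIGHT -> golf
i=2: L=echo, R=alpha=BASE -> take LEFT -> echo
i=3: L=charlie R=charlie -> agree -> charlie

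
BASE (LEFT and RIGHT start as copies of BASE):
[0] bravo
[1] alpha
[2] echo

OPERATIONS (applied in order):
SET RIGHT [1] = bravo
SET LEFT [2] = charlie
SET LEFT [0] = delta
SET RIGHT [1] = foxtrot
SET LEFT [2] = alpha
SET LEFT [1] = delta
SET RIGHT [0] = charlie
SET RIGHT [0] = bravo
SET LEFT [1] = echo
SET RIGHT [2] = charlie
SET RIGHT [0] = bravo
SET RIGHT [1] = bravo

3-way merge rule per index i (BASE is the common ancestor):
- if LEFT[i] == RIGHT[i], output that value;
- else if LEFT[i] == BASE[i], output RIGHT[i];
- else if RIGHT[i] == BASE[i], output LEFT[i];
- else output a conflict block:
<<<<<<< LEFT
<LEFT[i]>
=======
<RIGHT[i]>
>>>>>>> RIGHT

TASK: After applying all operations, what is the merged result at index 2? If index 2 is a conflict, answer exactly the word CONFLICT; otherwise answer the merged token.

Final LEFT:  [delta, echo, alpha]
Final RIGHT: [bravo, bravo, charlie]
i=0: L=delta, R=bravo=BASE -> take LEFT -> delta
i=1: BASE=alpha L=echo R=bravo all differ -> CONFLICT
i=2: BASE=echo L=alpha R=charlie all differ -> CONFLICT
Index 2 -> CONFLICT

Answer: CONFLICT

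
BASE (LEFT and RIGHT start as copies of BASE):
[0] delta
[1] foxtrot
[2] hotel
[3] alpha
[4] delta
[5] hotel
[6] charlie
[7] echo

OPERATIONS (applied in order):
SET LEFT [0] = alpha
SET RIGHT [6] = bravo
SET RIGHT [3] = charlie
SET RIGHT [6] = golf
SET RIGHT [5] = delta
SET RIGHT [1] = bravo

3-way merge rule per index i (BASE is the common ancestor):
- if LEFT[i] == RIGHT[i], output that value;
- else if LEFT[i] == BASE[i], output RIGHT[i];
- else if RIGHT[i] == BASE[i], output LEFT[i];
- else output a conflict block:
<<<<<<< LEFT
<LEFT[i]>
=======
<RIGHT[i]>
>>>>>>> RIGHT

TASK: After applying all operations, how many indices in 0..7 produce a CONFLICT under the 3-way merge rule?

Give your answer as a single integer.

Final LEFT:  [alpha, foxtrot, hotel, alpha, delta, hotel, charlie, echo]
Final RIGHT: [delta, bravo, hotel, charlie, delta, delta, golf, echo]
i=0: L=alpha, R=delta=BASE -> take LEFT -> alpha
i=1: L=foxtrot=BASE, R=bravo -> take RIGHT -> bravo
i=2: L=hotel R=hotel -> agree -> hotel
i=3: L=alpha=BASE, R=charlie -> take RIGHT -> charlie
i=4: L=delta R=delta -> agree -> delta
i=5: L=hotel=BASE, R=delta -> take RIGHT -> delta
i=6: L=charlie=BASE, R=golf -> take RIGHT -> golf
i=7: L=echo R=echo -> agree -> echo
Conflict count: 0

Answer: 0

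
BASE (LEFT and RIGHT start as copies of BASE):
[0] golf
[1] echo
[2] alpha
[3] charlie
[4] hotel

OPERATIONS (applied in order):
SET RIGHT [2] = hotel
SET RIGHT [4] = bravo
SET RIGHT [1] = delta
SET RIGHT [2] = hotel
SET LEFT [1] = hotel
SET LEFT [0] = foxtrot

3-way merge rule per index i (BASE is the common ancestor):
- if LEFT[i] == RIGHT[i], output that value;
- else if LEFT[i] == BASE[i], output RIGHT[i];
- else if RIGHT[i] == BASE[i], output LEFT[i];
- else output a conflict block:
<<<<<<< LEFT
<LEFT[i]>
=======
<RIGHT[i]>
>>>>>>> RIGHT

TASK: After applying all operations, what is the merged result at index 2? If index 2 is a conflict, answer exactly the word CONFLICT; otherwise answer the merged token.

Answer: hotel

Derivation:
Final LEFT:  [foxtrot, hotel, alpha, charlie, hotel]
Final RIGHT: [golf, delta, hotel, charlie, bravo]
i=0: L=foxtrot, R=golf=BASE -> take LEFT -> foxtrot
i=1: BASE=echo L=hotel R=delta all differ -> CONFLICT
i=2: L=alpha=BASE, R=hotel -> take RIGHT -> hotel
i=3: L=charlie R=charlie -> agree -> charlie
i=4: L=hotel=BASE, R=bravo -> take RIGHT -> bravo
Index 2 -> hotel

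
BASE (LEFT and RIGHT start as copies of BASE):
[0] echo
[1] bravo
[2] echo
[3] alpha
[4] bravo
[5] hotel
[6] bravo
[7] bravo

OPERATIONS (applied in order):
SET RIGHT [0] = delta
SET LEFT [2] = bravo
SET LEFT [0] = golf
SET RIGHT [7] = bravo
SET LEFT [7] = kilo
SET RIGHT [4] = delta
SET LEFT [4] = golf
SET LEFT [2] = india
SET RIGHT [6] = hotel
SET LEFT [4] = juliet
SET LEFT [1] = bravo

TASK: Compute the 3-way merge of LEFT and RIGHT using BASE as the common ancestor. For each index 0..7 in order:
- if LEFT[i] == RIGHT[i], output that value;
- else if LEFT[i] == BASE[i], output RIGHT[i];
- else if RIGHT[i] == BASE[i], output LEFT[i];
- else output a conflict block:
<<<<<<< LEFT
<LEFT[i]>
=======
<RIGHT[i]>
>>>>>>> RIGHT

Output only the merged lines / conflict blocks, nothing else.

Answer: <<<<<<< LEFT
golf
=======
delta
>>>>>>> RIGHT
bravo
india
alpha
<<<<<<< LEFT
juliet
=======
delta
>>>>>>> RIGHT
hotel
hotel
kilo

Derivation:
Final LEFT:  [golf, bravo, india, alpha, juliet, hotel, bravo, kilo]
Final RIGHT: [delta, bravo, echo, alpha, delta, hotel, hotel, bravo]
i=0: BASE=echo L=golf R=delta all differ -> CONFLICT
i=1: L=bravo R=bravo -> agree -> bravo
i=2: L=india, R=echo=BASE -> take LEFT -> india
i=3: L=alpha R=alpha -> agree -> alpha
i=4: BASE=bravo L=juliet R=delta all differ -> CONFLICT
i=5: L=hotel R=hotel -> agree -> hotel
i=6: L=bravo=BASE, R=hotel -> take RIGHT -> hotel
i=7: L=kilo, R=bravo=BASE -> take LEFT -> kilo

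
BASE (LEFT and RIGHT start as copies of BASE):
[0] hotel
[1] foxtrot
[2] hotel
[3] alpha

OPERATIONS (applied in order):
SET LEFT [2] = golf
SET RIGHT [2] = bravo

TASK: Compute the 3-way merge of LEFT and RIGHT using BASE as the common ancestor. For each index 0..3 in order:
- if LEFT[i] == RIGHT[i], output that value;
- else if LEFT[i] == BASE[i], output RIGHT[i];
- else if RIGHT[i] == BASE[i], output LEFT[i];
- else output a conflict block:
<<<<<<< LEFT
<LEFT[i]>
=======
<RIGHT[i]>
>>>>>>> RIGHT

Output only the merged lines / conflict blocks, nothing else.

Answer: hotel
foxtrot
<<<<<<< LEFT
golf
=======
bravo
>>>>>>> RIGHT
alpha

Derivation:
Final LEFT:  [hotel, foxtrot, golf, alpha]
Final RIGHT: [hotel, foxtrot, bravo, alpha]
i=0: L=hotel R=hotel -> agree -> hotel
i=1: L=foxtrot R=foxtrot -> agree -> foxtrot
i=2: BASE=hotel L=golf R=bravo all differ -> CONFLICT
i=3: L=alpha R=alpha -> agree -> alpha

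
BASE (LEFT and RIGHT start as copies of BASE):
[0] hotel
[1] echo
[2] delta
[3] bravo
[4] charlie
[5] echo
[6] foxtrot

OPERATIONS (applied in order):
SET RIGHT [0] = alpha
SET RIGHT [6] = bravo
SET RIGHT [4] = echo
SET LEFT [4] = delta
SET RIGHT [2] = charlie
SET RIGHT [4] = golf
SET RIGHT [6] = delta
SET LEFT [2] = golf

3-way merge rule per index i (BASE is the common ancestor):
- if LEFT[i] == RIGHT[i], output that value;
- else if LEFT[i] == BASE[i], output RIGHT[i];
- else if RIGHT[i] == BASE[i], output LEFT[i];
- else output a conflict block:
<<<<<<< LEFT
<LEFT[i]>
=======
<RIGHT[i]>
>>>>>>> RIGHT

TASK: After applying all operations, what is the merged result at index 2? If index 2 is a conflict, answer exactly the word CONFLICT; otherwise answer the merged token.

Final LEFT:  [hotel, echo, golf, bravo, delta, echo, foxtrot]
Final RIGHT: [alpha, echo, charlie, bravo, golf, echo, delta]
i=0: L=hotel=BASE, R=alpha -> take RIGHT -> alpha
i=1: L=echo R=echo -> agree -> echo
i=2: BASE=delta L=golf R=charlie all differ -> CONFLICT
i=3: L=bravo R=bravo -> agree -> bravo
i=4: BASE=charlie L=delta R=golf all differ -> CONFLICT
i=5: L=echo R=echo -> agree -> echo
i=6: L=foxtrot=BASE, R=delta -> take RIGHT -> delta
Index 2 -> CONFLICT

Answer: CONFLICT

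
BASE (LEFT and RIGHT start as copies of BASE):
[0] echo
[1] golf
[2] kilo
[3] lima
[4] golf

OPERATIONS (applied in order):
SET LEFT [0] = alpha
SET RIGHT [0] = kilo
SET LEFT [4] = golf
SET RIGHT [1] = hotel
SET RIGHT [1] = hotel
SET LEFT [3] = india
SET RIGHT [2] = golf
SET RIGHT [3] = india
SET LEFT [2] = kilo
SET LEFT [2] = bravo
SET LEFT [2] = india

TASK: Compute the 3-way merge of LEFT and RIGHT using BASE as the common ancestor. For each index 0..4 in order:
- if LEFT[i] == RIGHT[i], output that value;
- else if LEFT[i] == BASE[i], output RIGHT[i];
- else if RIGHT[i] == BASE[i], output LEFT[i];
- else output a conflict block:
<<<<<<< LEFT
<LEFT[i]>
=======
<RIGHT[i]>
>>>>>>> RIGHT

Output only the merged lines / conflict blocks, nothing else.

Answer: <<<<<<< LEFT
alpha
=======
kilo
>>>>>>> RIGHT
hotel
<<<<<<< LEFT
india
=======
golf
>>>>>>> RIGHT
india
golf

Derivation:
Final LEFT:  [alpha, golf, india, india, golf]
Final RIGHT: [kilo, hotel, golf, india, golf]
i=0: BASE=echo L=alpha R=kilo all differ -> CONFLICT
i=1: L=golf=BASE, R=hotel -> take RIGHT -> hotel
i=2: BASE=kilo L=india R=golf all differ -> CONFLICT
i=3: L=india R=india -> agree -> india
i=4: L=golf R=golf -> agree -> golf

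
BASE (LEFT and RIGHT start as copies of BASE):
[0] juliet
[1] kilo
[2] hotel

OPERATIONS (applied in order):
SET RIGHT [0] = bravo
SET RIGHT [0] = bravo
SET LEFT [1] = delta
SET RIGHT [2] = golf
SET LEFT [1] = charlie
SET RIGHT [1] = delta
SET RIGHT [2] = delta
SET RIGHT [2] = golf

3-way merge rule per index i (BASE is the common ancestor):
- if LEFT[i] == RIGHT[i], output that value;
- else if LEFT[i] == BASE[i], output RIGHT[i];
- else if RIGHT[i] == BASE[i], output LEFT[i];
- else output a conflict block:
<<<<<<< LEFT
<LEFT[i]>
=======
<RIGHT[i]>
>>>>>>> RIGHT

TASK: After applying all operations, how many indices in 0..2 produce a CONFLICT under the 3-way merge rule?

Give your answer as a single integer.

Final LEFT:  [juliet, charlie, hotel]
Final RIGHT: [bravo, delta, golf]
i=0: L=juliet=BASE, R=bravo -> take RIGHT -> bravo
i=1: BASE=kilo L=charlie R=delta all differ -> CONFLICT
i=2: L=hotel=BASE, R=golf -> take RIGHT -> golf
Conflict count: 1

Answer: 1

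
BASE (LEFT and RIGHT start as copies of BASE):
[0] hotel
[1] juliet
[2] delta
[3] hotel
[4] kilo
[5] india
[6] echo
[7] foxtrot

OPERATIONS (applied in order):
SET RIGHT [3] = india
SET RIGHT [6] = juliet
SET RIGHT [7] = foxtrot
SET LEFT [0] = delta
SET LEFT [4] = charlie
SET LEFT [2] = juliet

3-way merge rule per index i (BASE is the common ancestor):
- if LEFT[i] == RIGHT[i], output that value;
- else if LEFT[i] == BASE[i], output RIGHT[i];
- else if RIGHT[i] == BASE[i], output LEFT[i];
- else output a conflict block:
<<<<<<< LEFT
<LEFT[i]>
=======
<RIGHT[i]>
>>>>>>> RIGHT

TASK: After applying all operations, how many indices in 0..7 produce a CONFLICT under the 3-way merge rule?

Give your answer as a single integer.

Final LEFT:  [delta, juliet, juliet, hotel, charlie, india, echo, foxtrot]
Final RIGHT: [hotel, juliet, delta, india, kilo, india, juliet, foxtrot]
i=0: L=delta, R=hotel=BASE -> take LEFT -> delta
i=1: L=juliet R=juliet -> agree -> juliet
i=2: L=juliet, R=delta=BASE -> take LEFT -> juliet
i=3: L=hotel=BASE, R=india -> take RIGHT -> india
i=4: L=charlie, R=kilo=BASE -> take LEFT -> charlie
i=5: L=india R=india -> agree -> india
i=6: L=echo=BASE, R=juliet -> take RIGHT -> juliet
i=7: L=foxtrot R=foxtrot -> agree -> foxtrot
Conflict count: 0

Answer: 0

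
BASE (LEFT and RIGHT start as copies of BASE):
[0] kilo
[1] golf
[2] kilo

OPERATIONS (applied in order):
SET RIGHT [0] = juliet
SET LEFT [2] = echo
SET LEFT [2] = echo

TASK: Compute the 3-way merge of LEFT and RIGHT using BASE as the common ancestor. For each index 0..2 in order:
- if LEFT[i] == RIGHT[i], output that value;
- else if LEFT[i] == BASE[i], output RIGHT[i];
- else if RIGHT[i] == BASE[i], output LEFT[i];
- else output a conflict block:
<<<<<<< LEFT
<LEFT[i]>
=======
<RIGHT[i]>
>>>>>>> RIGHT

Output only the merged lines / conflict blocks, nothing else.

Final LEFT:  [kilo, golf, echo]
Final RIGHT: [juliet, golf, kilo]
i=0: L=kilo=BASE, R=juliet -> take RIGHT -> juliet
i=1: L=golf R=golf -> agree -> golf
i=2: L=echo, R=kilo=BASE -> take LEFT -> echo

Answer: juliet
golf
echo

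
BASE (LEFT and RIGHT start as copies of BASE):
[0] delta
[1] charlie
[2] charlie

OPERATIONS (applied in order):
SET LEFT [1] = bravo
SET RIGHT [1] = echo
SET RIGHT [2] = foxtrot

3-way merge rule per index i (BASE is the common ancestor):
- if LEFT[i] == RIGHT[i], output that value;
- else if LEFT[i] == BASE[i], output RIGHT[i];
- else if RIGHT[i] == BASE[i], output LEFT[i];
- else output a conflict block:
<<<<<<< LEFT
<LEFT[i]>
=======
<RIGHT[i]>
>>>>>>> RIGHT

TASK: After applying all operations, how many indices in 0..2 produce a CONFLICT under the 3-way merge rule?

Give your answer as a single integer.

Answer: 1

Derivation:
Final LEFT:  [delta, bravo, charlie]
Final RIGHT: [delta, echo, foxtrot]
i=0: L=delta R=delta -> agree -> delta
i=1: BASE=charlie L=bravo R=echo all differ -> CONFLICT
i=2: L=charlie=BASE, R=foxtrot -> take RIGHT -> foxtrot
Conflict count: 1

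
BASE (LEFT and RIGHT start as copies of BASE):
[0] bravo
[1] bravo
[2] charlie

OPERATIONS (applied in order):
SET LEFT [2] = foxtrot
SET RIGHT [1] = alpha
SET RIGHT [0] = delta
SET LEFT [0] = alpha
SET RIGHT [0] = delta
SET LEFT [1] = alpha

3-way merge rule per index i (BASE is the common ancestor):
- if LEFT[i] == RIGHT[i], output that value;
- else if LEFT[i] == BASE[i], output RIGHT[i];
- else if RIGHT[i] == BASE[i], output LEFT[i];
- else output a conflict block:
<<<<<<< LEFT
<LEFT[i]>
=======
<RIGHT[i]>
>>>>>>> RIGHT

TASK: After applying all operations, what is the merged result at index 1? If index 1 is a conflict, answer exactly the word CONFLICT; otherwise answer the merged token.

Answer: alpha

Derivation:
Final LEFT:  [alpha, alpha, foxtrot]
Final RIGHT: [delta, alpha, charlie]
i=0: BASE=bravo L=alpha R=delta all differ -> CONFLICT
i=1: L=alpha R=alpha -> agree -> alpha
i=2: L=foxtrot, R=charlie=BASE -> take LEFT -> foxtrot
Index 1 -> alpha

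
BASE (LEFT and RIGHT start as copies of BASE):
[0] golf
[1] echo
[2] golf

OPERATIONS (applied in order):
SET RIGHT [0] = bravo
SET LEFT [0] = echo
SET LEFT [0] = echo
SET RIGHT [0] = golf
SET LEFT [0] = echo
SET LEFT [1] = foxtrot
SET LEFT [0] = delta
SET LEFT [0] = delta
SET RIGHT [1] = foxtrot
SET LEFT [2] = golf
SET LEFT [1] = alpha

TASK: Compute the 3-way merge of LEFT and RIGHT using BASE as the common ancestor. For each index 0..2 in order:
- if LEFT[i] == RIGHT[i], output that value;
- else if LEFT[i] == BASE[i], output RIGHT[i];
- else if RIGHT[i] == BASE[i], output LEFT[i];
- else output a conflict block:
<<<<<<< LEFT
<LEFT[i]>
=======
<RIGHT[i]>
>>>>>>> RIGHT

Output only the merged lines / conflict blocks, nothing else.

Final LEFT:  [delta, alpha, golf]
Final RIGHT: [golf, foxtrot, golf]
i=0: L=delta, R=golf=BASE -> take LEFT -> delta
i=1: BASE=echo L=alpha R=foxtrot all differ -> CONFLICT
i=2: L=golf R=golf -> agree -> golf

Answer: delta
<<<<<<< LEFT
alpha
=======
foxtrot
>>>>>>> RIGHT
golf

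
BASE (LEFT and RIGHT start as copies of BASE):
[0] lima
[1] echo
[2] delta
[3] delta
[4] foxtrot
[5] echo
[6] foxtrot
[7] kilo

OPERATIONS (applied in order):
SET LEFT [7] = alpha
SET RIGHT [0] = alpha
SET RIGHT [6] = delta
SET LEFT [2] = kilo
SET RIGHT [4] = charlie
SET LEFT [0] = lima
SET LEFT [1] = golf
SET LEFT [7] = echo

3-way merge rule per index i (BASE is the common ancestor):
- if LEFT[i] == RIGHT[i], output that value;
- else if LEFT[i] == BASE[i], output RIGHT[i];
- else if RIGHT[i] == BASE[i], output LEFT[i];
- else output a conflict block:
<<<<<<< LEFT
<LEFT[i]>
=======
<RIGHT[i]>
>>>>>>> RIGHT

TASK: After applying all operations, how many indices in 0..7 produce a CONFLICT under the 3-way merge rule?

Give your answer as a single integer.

Final LEFT:  [lima, golf, kilo, delta, foxtrot, echo, foxtrot, echo]
Final RIGHT: [alpha, echo, delta, delta, charlie, echo, delta, kilo]
i=0: L=lima=BASE, R=alpha -> take RIGHT -> alpha
i=1: L=golf, R=echo=BASE -> take LEFT -> golf
i=2: L=kilo, R=delta=BASE -> take LEFT -> kilo
i=3: L=delta R=delta -> agree -> delta
i=4: L=foxtrot=BASE, R=charlie -> take RIGHT -> charlie
i=5: L=echo R=echo -> agree -> echo
i=6: L=foxtrot=BASE, R=delta -> take RIGHT -> delta
i=7: L=echo, R=kilo=BASE -> take LEFT -> echo
Conflict count: 0

Answer: 0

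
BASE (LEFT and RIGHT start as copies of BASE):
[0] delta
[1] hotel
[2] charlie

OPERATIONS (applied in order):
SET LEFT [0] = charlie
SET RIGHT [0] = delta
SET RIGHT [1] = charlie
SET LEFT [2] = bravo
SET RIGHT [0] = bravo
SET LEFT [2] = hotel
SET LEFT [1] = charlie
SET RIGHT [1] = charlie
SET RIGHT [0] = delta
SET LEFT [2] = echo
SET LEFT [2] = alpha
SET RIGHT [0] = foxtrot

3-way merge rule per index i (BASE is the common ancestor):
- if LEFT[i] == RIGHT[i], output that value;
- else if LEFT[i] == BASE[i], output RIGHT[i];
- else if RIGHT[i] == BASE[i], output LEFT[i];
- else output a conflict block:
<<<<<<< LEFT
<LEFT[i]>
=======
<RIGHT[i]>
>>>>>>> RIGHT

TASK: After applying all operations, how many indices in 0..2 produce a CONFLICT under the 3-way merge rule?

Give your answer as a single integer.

Answer: 1

Derivation:
Final LEFT:  [charlie, charlie, alpha]
Final RIGHT: [foxtrot, charlie, charlie]
i=0: BASE=delta L=charlie R=foxtrot all differ -> CONFLICT
i=1: L=charlie R=charlie -> agree -> charlie
i=2: L=alpha, R=charlie=BASE -> take LEFT -> alpha
Conflict count: 1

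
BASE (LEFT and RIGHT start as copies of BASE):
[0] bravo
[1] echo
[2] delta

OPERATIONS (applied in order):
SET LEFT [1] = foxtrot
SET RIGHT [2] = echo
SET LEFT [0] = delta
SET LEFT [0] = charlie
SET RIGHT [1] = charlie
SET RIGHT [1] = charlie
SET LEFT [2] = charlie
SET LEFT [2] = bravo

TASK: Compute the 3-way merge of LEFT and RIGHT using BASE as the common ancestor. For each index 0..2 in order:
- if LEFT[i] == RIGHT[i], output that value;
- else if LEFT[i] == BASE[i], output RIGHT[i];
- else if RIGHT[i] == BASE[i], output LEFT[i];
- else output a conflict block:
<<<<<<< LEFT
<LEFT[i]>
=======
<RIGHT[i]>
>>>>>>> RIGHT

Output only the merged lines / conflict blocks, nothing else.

Answer: charlie
<<<<<<< LEFT
foxtrot
=======
charlie
>>>>>>> RIGHT
<<<<<<< LEFT
bravo
=======
echo
>>>>>>> RIGHT

Derivation:
Final LEFT:  [charlie, foxtrot, bravo]
Final RIGHT: [bravo, charlie, echo]
i=0: L=charlie, R=bravo=BASE -> take LEFT -> charlie
i=1: BASE=echo L=foxtrot R=charlie all differ -> CONFLICT
i=2: BASE=delta L=bravo R=echo all differ -> CONFLICT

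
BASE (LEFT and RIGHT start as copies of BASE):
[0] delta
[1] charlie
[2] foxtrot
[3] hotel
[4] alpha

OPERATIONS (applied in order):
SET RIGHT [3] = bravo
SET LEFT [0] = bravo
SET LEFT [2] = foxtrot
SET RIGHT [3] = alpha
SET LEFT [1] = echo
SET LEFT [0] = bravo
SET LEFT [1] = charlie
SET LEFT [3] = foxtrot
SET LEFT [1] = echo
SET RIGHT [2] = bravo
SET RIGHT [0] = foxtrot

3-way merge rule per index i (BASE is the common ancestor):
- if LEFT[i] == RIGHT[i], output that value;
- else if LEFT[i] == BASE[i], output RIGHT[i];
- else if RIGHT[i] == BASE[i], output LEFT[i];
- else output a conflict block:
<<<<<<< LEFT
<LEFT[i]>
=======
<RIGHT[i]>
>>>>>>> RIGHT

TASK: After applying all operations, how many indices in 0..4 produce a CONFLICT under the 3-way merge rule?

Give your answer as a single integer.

Final LEFT:  [bravo, echo, foxtrot, foxtrot, alpha]
Final RIGHT: [foxtrot, charlie, bravo, alpha, alpha]
i=0: BASE=delta L=bravo R=foxtrot all differ -> CONFLICT
i=1: L=echo, R=charlie=BASE -> take LEFT -> echo
i=2: L=foxtrot=BASE, R=bravo -> take RIGHT -> bravo
i=3: BASE=hotel L=foxtrot R=alpha all differ -> CONFLICT
i=4: L=alpha R=alpha -> agree -> alpha
Conflict count: 2

Answer: 2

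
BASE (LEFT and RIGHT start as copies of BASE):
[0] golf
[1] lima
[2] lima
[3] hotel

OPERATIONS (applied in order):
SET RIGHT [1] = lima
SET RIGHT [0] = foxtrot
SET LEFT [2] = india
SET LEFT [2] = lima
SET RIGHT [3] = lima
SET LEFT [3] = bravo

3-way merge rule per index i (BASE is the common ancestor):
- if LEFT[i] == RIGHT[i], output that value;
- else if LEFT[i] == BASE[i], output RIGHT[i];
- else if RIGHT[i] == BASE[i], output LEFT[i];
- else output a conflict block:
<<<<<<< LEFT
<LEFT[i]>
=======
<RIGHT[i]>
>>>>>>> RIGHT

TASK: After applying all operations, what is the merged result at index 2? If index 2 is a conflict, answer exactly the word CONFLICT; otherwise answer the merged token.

Answer: lima

Derivation:
Final LEFT:  [golf, lima, lima, bravo]
Final RIGHT: [foxtrot, lima, lima, lima]
i=0: L=golf=BASE, R=foxtrot -> take RIGHT -> foxtrot
i=1: L=lima R=lima -> agree -> lima
i=2: L=lima R=lima -> agree -> lima
i=3: BASE=hotel L=bravo R=lima all differ -> CONFLICT
Index 2 -> lima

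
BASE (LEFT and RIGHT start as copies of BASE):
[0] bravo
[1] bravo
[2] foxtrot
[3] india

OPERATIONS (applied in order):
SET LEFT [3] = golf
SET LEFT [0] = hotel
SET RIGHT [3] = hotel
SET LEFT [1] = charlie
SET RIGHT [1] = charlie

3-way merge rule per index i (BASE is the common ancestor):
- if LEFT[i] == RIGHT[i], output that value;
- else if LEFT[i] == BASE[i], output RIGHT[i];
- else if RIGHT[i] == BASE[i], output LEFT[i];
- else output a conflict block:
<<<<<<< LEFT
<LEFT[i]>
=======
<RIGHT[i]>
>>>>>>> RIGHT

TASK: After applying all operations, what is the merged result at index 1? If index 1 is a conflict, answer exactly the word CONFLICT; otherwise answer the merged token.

Answer: charlie

Derivation:
Final LEFT:  [hotel, charlie, foxtrot, golf]
Final RIGHT: [bravo, charlie, foxtrot, hotel]
i=0: L=hotel, R=bravo=BASE -> take LEFT -> hotel
i=1: L=charlie R=charlie -> agree -> charlie
i=2: L=foxtrot R=foxtrot -> agree -> foxtrot
i=3: BASE=india L=golf R=hotel all differ -> CONFLICT
Index 1 -> charlie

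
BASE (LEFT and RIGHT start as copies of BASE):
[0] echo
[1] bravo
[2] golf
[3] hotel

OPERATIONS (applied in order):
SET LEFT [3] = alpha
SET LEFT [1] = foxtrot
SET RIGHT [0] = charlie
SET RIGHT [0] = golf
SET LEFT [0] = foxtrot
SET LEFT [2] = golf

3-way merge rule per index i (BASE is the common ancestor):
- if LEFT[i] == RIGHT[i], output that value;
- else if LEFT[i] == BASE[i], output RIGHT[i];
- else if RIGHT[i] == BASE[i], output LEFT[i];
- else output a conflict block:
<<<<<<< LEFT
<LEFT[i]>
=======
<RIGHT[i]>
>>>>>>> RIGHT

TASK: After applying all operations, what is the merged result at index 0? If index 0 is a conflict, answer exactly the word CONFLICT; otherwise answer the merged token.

Final LEFT:  [foxtrot, foxtrot, golf, alpha]
Final RIGHT: [golf, bravo, golf, hotel]
i=0: BASE=echo L=foxtrot R=golf all differ -> CONFLICT
i=1: L=foxtrot, R=bravo=BASE -> take LEFT -> foxtrot
i=2: L=golf R=golf -> agree -> golf
i=3: L=alpha, R=hotel=BASE -> take LEFT -> alpha
Index 0 -> CONFLICT

Answer: CONFLICT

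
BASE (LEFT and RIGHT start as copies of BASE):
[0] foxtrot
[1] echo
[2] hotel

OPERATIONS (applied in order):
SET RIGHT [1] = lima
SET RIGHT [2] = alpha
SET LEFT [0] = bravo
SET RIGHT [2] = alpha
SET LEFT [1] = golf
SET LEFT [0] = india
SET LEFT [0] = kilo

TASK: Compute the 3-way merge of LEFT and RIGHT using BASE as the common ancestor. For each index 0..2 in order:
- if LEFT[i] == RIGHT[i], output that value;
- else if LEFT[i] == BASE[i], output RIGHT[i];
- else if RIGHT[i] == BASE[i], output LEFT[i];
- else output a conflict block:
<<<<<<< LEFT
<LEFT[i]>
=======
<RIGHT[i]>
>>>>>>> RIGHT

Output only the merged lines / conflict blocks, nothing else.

Final LEFT:  [kilo, golf, hotel]
Final RIGHT: [foxtrot, lima, alpha]
i=0: L=kilo, R=foxtrot=BASE -> take LEFT -> kilo
i=1: BASE=echo L=golf R=lima all differ -> CONFLICT
i=2: L=hotel=BASE, R=alpha -> take RIGHT -> alpha

Answer: kilo
<<<<<<< LEFT
golf
=======
lima
>>>>>>> RIGHT
alpha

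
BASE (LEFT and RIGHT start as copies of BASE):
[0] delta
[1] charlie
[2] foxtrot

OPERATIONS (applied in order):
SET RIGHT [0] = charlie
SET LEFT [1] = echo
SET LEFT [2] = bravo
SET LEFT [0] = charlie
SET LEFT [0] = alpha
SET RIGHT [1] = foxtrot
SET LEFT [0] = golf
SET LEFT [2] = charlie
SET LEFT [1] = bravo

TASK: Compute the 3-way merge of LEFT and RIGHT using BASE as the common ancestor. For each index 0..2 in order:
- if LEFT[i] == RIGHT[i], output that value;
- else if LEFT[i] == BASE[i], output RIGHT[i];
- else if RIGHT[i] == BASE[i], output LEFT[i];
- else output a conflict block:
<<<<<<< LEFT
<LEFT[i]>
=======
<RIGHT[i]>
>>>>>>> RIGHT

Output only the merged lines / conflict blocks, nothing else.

Answer: <<<<<<< LEFT
golf
=======
charlie
>>>>>>> RIGHT
<<<<<<< LEFT
bravo
=======
foxtrot
>>>>>>> RIGHT
charlie

Derivation:
Final LEFT:  [golf, bravo, charlie]
Final RIGHT: [charlie, foxtrot, foxtrot]
i=0: BASE=delta L=golf R=charlie all differ -> CONFLICT
i=1: BASE=charlie L=bravo R=foxtrot all differ -> CONFLICT
i=2: L=charlie, R=foxtrot=BASE -> take LEFT -> charlie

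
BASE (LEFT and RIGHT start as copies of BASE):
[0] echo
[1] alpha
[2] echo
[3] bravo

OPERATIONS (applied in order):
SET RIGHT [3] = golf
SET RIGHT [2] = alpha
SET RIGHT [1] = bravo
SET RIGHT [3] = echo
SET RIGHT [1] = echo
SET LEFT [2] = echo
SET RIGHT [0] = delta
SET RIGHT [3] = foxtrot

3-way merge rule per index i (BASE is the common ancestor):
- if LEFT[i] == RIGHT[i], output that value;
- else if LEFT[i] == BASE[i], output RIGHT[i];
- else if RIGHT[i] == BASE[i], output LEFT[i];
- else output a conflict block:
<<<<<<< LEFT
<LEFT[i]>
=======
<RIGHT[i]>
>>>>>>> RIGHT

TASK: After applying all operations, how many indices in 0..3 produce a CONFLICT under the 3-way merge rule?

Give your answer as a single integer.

Answer: 0

Derivation:
Final LEFT:  [echo, alpha, echo, bravo]
Final RIGHT: [delta, echo, alpha, foxtrot]
i=0: L=echo=BASE, R=delta -> take RIGHT -> delta
i=1: L=alpha=BASE, R=echo -> take RIGHT -> echo
i=2: L=echo=BASE, R=alpha -> take RIGHT -> alpha
i=3: L=bravo=BASE, R=foxtrot -> take RIGHT -> foxtrot
Conflict count: 0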